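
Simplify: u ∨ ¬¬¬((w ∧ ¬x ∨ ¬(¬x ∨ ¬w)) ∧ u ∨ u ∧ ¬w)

u ∨ ¬¬¬((w ∧ ¬x ∨ ¬(¬x ∨ ¬w)) ∧ u ∨ u ∧ ¬w)
= u ∨ ¬¬¬((w ∧ ¬x ∨ x ∧ w) ∧ u ∨ u ∧ ¬w)   (De Morgan)
= u ∨ ¬¬¬(w ∧ u ∨ u ∧ ¬w)   (distribution)
= u ∨ ¬¬¬u   (distribution)
= u ∨ ¬u   (double negation)
= True   (complement)

True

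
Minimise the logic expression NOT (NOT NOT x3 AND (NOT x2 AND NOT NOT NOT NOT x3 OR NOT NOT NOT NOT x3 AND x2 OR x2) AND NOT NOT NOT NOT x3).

NOT (NOT NOT x3 AND (NOT x2 AND NOT NOT NOT NOT x3 OR NOT NOT NOT NOT x3 AND x2 OR x2) AND NOT NOT NOT NOT x3)
= NOT (NOT NOT x3 AND (NOT NOT NOT NOT x3 OR x2) AND NOT NOT NOT NOT x3)   [distribution]
= NOT (NOT NOT x3 AND NOT NOT NOT NOT x3)   [absorption]
= NOT (NOT NOT x3 AND NOT NOT x3)   [double negation]
= NOT x3 OR NOT x3   [De Morgan]
= NOT x3   [idempotence]

NOT x3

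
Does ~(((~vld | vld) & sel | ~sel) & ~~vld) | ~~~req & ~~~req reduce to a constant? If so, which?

no

~(((~vld | vld) & sel | ~sel) & ~~vld) | ~~~req & ~~~req
= ~(((~vld | vld) & sel | ~sel) & ~~vld) | ~~~req
= ~(((~vld | vld) & sel | ~sel) & vld) | ~~~req
= ~((sel | ~sel) & vld) | ~~~req
= ~vld | ~~~req
= ~vld | ~req
This depends on req, vld, so it is not a constant.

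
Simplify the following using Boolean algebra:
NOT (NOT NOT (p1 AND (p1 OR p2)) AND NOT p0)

NOT p1 OR p0

NOT (NOT NOT (p1 AND (p1 OR p2)) AND NOT p0)
= NOT (p1 AND (p1 OR p2)) OR p0   — De Morgan
= NOT p1 OR p0   — absorption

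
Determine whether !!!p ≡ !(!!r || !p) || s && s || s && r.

E1: !!!p
    = !p   (double negation)
E2: !(!!r || !p) || s && s || s && r
    = !(!!r || !p) || (s || r) && s   (distribution)
    = !(!!r || !p) || s   (absorption)
    = !r && p || s   (De Morgan)
These differ: at p=0, r=0, s=0, E1 = 1 but E2 = 0.

No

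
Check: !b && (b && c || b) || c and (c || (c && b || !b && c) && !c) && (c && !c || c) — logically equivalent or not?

Yes

E1: !b && (b && c || b) || c
    = !b && b || c   — absorption
    = c   — complement / identity
E2: (c || (c && b || !b && c) && !c) && (c && !c || c)
    = (c || c && !c) && (c && !c || c)   — distribution
    = c && !c || c && c   — distribution
    = c   — distribution
Both reduce to c, so they are equivalent.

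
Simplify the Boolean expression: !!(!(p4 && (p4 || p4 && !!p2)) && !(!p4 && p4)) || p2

!p4 || p2

!!(!(p4 && (p4 || p4 && !!p2)) && !(!p4 && p4)) || p2
= !(p4 && (p4 || p4 && !!p2) || !p4 && p4) || p2   — De Morgan
= !(p4 && (p4 || p4 && p2) || !p4 && p4) || p2   — double negation
= !(p4 && p4 || !p4 && p4) || p2   — absorption
= !p4 || p2   — distribution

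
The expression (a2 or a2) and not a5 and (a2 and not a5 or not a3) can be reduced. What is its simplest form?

a2 and not a5

(a2 or a2) and not a5 and (a2 and not a5 or not a3)
= a2 and not a5 and (a2 and not a5 or not a3)   — idempotence
= a2 and not a5   — absorption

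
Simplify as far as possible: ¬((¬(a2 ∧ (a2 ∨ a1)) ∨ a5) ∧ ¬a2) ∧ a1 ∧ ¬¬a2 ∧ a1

a2 ∧ a1

¬((¬(a2 ∧ (a2 ∨ a1)) ∨ a5) ∧ ¬a2) ∧ a1 ∧ ¬¬a2 ∧ a1
= ¬((¬a2 ∨ a5) ∧ ¬a2) ∧ a1 ∧ ¬¬a2 ∧ a1
= ¬¬a2 ∧ a1 ∧ ¬¬a2 ∧ a1
= ¬¬a2 ∧ a1
= a2 ∧ a1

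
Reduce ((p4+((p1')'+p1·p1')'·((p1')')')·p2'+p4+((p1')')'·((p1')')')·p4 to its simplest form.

((p4+((p1')'+p1·p1')'·((p1')')')·p2'+p4+((p1')')'·((p1')')')·p4
= ((p4+((p1')')'·((p1')')')·p2'+p4+((p1')')'·((p1')')')·p4
= (p4+((p1')')'·((p1')')')·p4
= (p4+((p1')')')·p4
= (p4+p1')·p4
= p4

p4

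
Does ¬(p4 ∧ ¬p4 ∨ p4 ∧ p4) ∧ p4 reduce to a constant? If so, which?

yes, False

¬(p4 ∧ ¬p4 ∨ p4 ∧ p4) ∧ p4
= ¬p4 ∧ p4   — distribution
= False   — complement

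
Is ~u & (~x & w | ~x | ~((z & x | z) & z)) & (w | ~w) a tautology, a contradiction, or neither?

neither

~u & (~x & w | ~x | ~((z & x | z) & z)) & (w | ~w)
= ~u & (~x & w | ~x | ~(z & z)) & (w | ~w)
= ~u & (~x & w | ~x | ~(z & z))
= ~u & (~x | ~(z & z))
= ~u & (~x | ~z)
This depends on u, x, z, so it is not a constant.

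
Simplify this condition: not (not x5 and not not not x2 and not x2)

x5 or x2

not (not x5 and not not not x2 and not x2)
= not (not x5 and not x2 and not x2)   — double negation
= not (not x5 and not x2)   — idempotence
= x5 or x2   — De Morgan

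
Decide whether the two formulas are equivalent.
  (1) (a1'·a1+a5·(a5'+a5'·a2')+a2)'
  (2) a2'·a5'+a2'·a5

E1: (a1'·a1+a5·(a5'+a5'·a2')+a2)'
    = (a5·(a5'+a5'·a2')+a2)'   (complement / identity)
    = (a5·a5'+a2)'   (absorption)
    = a2'   (complement / identity)
E2: a2'·a5'+a2'·a5
    = a2'   (distribution)
Both reduce to a2', so they are equivalent.

Yes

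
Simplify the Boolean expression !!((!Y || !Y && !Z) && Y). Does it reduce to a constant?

!!((!Y || !Y && !Z) && Y)
= !!(!Y && Y)   [absorption]
= !Y && Y   [double negation]
= false   [complement]

false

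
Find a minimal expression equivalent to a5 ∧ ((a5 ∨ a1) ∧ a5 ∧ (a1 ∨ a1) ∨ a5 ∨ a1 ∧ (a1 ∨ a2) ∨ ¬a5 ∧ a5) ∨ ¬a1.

a5 ∧ ((a5 ∨ a1) ∧ a5 ∧ (a1 ∨ a1) ∨ a5 ∨ a1 ∧ (a1 ∨ a2) ∨ ¬a5 ∧ a5) ∨ ¬a1
= a5 ∧ ((a5 ∨ a1) ∧ a5 ∧ a1 ∨ a5 ∨ a1 ∧ (a1 ∨ a2) ∨ ¬a5 ∧ a5) ∨ ¬a1
= a5 ∧ (a5 ∧ a1 ∨ a5 ∨ a1 ∧ (a1 ∨ a2) ∨ ¬a5 ∧ a5) ∨ ¬a1
= a5 ∧ (a5 ∧ a1 ∨ a5 ∨ a1 ∨ ¬a5 ∧ a5) ∨ ¬a1
= a5 ∧ (a5 ∨ a1 ∨ ¬a5 ∧ a5) ∨ ¬a1
= a5 ∧ (a5 ∨ a1) ∨ ¬a1
= a5 ∨ ¬a1

a5 ∨ ¬a1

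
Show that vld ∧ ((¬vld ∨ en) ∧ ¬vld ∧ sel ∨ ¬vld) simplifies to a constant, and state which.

vld ∧ ((¬vld ∨ en) ∧ ¬vld ∧ sel ∨ ¬vld)
= vld ∧ (¬vld ∧ sel ∨ ¬vld)   — absorption
= vld ∧ ¬vld   — absorption
= False   — complement

False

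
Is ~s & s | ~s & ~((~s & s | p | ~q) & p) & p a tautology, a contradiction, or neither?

contradiction

~s & s | ~s & ~((~s & s | p | ~q) & p) & p
= ~s & s | ~s & ~((p | ~q) & p) & p
= ~s & (s | ~((p | ~q) & p) & p)
= ~s & (s | ~p & p)
= ~s & s
= 0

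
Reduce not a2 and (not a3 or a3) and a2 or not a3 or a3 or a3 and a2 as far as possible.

not a2 and (not a3 or a3) and a2 or not a3 or a3 or a3 and a2
= not a2 and (not a3 or a3) and a2 or not a3 or a3   — absorption
= not a2 and a2 or not a3 or a3   — complement / identity
= not a3 or a3   — complement / identity
= True   — complement

True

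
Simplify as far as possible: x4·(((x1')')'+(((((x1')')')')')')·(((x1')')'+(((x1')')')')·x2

x4·x2

x4·(((x1')')'+(((((x1')')')')')')·(((x1')')'+(((x1')')')')·x2
= x4·(((x1')')'+(((x1')')')')·(((x1')')'+(((x1')')')')·x2   [double negation]
= x4·(((x1')')'+(((x1')')')')·x2   [idempotence]
= x4·(x1'+(((x1')')')')·x2   [double negation]
= x4·(x1'+(x1')')·x2   [double negation]
= x4·(x1'+x1)·x2   [double negation]
= x4·x2   [complement / identity]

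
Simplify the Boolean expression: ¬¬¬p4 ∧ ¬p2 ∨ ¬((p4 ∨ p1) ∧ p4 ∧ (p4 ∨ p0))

¬p4

¬¬¬p4 ∧ ¬p2 ∨ ¬((p4 ∨ p1) ∧ p4 ∧ (p4 ∨ p0))
= ¬p4 ∧ ¬p2 ∨ ¬((p4 ∨ p1) ∧ p4 ∧ (p4 ∨ p0))   (double negation)
= ¬p4 ∧ ¬p2 ∨ ¬(p4 ∧ (p4 ∨ p0))   (absorption)
= ¬p4 ∧ ¬p2 ∨ ¬p4   (absorption)
= ¬p4   (absorption)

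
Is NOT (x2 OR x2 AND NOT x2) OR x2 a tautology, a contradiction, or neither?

NOT (x2 OR x2 AND NOT x2) OR x2
= NOT x2 OR x2   — complement / identity
= TRUE   — complement

tautology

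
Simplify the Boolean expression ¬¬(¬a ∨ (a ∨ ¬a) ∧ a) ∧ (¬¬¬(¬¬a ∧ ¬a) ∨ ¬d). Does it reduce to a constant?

True

¬¬(¬a ∨ (a ∨ ¬a) ∧ a) ∧ (¬¬¬(¬¬a ∧ ¬a) ∨ ¬d)
= ¬¬(¬a ∨ (a ∨ ¬a) ∧ a) ∧ (¬¬(¬a ∨ a) ∨ ¬d)   [De Morgan]
= ¬¬(¬a ∨ a) ∧ (¬¬(¬a ∨ a) ∨ ¬d)   [complement / identity]
= ¬¬(¬a ∨ a)   [absorption]
= ¬a ∨ a   [double negation]
= True   [complement]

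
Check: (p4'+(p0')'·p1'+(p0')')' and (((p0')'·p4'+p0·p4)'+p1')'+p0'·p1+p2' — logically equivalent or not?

No

E1: (p4'+(p0')'·p1'+(p0')')'
    = (p4'+(p0')')'   [absorption]
    = p4·p0'   [De Morgan]
E2: (((p0')'·p4'+p0·p4)'+p1')'+p0'·p1+p2'
    = ((p0')'·p4'+p0·p4)·p1+p0'·p1+p2'   [De Morgan]
    = (p0·p4'+p0·p4)·p1+p0'·p1+p2'   [double negation]
    = p0·p1+p0'·p1+p2'   [distribution]
    = p1+p2'   [distribution]
These differ: at p0=1, p1=1, p2=0, p4=0, E1 = 0 but E2 = 1.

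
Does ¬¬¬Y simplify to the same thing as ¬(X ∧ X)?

No

E1: ¬¬¬Y
    = ¬Y   [double negation]
E2: ¬(X ∧ X)
    = ¬X   [idempotence]
These differ: at X=1, Y=0, E1 = 1 but E2 = 0.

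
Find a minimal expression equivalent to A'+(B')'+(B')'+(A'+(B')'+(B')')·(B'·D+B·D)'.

A'+(B')'+(B')'+(A'+(B')'+(B')')·(B'·D+B·D)'
= A'+(B')'+(B')'+(A'+(B')'+(B')')·D'   [distribution]
= A'+(B')'+(B')'   [absorption]
= A'+(B')'   [idempotence]
= A'+B   [double negation]

A'+B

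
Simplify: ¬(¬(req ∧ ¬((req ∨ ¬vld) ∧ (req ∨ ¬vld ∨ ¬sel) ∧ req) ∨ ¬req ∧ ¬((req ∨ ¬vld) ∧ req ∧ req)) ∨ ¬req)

¬(¬(req ∧ ¬((req ∨ ¬vld) ∧ (req ∨ ¬vld ∨ ¬sel) ∧ req) ∨ ¬req ∧ ¬((req ∨ ¬vld) ∧ req ∧ req)) ∨ ¬req)
= ¬(¬(req ∧ ¬((req ∨ ¬vld) ∧ (req ∨ ¬vld ∨ ¬sel) ∧ req) ∨ ¬req ∧ ¬((req ∨ ¬vld) ∧ req)) ∨ ¬req)   (idempotence)
= ¬(¬(req ∧ ¬((req ∨ ¬vld) ∧ req) ∨ ¬req ∧ ¬((req ∨ ¬vld) ∧ req)) ∨ ¬req)   (absorption)
= (req ∧ ¬((req ∨ ¬vld) ∧ req) ∨ ¬req ∧ ¬((req ∨ ¬vld) ∧ req)) ∧ req   (De Morgan)
= ¬((req ∨ ¬vld) ∧ req) ∧ req   (distribution)
= ¬req ∧ req   (absorption)
= False   (complement)

False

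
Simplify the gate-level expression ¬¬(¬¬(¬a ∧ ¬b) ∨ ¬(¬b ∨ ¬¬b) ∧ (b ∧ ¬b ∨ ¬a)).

¬¬(¬¬(¬a ∧ ¬b) ∨ ¬(¬b ∨ ¬¬b) ∧ (b ∧ ¬b ∨ ¬a))
= ¬¬(¬¬(¬a ∧ ¬b) ∨ b ∧ ¬b ∧ (b ∧ ¬b ∨ ¬a))
= ¬¬(¬¬(¬a ∧ ¬b) ∨ b ∧ ¬b)
= ¬¬(¬a ∧ ¬b ∨ b ∧ ¬b)
= ¬¬(¬a ∧ ¬b)
= ¬a ∧ ¬b

¬a ∧ ¬b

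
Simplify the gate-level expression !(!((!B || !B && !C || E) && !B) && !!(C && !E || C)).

!(!((!B || !B && !C || E) && !B) && !!(C && !E || C))
= !(!((!B || E) && !B) && !!(C && !E || C))   (absorption)
= !(!!B && !!(C && !E || C))   (absorption)
= !B || !(C && !E || C)   (De Morgan)
= !B || !C   (absorption)

!B || !C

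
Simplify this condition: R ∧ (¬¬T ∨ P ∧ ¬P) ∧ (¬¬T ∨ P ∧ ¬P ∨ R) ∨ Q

R ∧ (¬¬T ∨ P ∧ ¬P) ∧ (¬¬T ∨ P ∧ ¬P ∨ R) ∨ Q
= R ∧ (¬¬T ∨ P ∧ ¬P) ∨ Q   (absorption)
= R ∧ ¬¬T ∨ Q   (complement / identity)
= R ∧ T ∨ Q   (double negation)

R ∧ T ∨ Q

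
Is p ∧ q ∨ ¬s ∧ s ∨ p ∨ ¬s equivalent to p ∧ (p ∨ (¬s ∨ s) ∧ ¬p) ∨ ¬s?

Yes

E1: p ∧ q ∨ ¬s ∧ s ∨ p ∨ ¬s
    = p ∧ q ∨ p ∨ ¬s   — complement / identity
    = p ∨ ¬s   — absorption
E2: p ∧ (p ∨ (¬s ∨ s) ∧ ¬p) ∨ ¬s
    = p ∧ (p ∨ ¬p) ∨ ¬s   — complement / identity
    = p ∨ ¬s   — complement / identity
Both reduce to p ∨ ¬s, so they are equivalent.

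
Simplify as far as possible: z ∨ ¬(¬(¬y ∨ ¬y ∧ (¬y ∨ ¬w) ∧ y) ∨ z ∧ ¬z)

z ∨ ¬(¬(¬y ∨ ¬y ∧ (¬y ∨ ¬w) ∧ y) ∨ z ∧ ¬z)
= z ∨ ¬(¬(¬y ∨ ¬y ∧ y) ∨ z ∧ ¬z)
= z ∨ ¬¬(¬y ∨ ¬y ∧ y)
= z ∨ ¬¬¬y
= z ∨ ¬y

z ∨ ¬y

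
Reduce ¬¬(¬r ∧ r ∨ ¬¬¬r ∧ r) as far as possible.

False

¬¬(¬r ∧ r ∨ ¬¬¬r ∧ r)
= ¬¬(¬¬¬r ∧ r)   (complement / identity)
= ¬¬(¬r ∧ r)   (double negation)
= ¬r ∧ r   (double negation)
= False   (complement)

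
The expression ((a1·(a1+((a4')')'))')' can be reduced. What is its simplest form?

a1

((a1·(a1+((a4')')'))')'
= ((a1·(a1+a4'))')'   [double negation]
= a1·(a1+a4')   [double negation]
= a1   [absorption]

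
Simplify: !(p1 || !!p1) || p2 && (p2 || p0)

!p1 || p2

!(p1 || !!p1) || p2 && (p2 || p0)
= !(p1 || p1) || p2 && (p2 || p0)
= !(p1 || p1) || p2
= !p1 || p2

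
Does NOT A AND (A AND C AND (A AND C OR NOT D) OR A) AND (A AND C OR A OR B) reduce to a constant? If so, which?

NOT A AND (A AND C AND (A AND C OR NOT D) OR A) AND (A AND C OR A OR B)
= NOT A AND (A AND C OR A) AND (A AND C OR A OR B)   [absorption]
= NOT A AND (A AND C OR A)   [absorption]
= NOT A AND A   [absorption]
= FALSE   [complement]

yes, False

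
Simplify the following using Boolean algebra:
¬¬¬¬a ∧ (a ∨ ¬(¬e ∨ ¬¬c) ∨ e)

a

¬¬¬¬a ∧ (a ∨ ¬(¬e ∨ ¬¬c) ∨ e)
= ¬¬¬¬a ∧ (a ∨ e ∧ ¬c ∨ e)
= ¬¬a ∧ (a ∨ e ∧ ¬c ∨ e)
= a ∧ (a ∨ e ∧ ¬c ∨ e)
= a ∧ (a ∨ e)
= a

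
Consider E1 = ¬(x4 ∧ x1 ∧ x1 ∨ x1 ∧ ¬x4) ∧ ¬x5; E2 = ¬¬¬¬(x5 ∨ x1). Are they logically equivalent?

No

E1: ¬(x4 ∧ x1 ∧ x1 ∨ x1 ∧ ¬x4) ∧ ¬x5
    = ¬(x4 ∧ x1 ∨ x1 ∧ ¬x4) ∧ ¬x5   [idempotence]
    = ¬x1 ∧ ¬x5   [distribution]
E2: ¬¬¬¬(x5 ∨ x1)
    = ¬¬(x5 ∨ x1)   [double negation]
    = x5 ∨ x1   [double negation]
These differ: at x1=1, x4=0, x5=1, E1 = 0 but E2 = 1.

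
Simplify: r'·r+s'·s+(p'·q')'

r'·r+s'·s+(p'·q')'
= r'·r+(p'·q')'   — complement / identity
= (p'·q')'   — complement / identity
= p+q   — De Morgan

p+q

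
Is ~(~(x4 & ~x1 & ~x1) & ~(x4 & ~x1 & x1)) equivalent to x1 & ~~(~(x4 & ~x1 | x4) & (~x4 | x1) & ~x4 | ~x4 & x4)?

E1: ~(~(x4 & ~x1 & ~x1) & ~(x4 & ~x1 & x1))
    = x4 & ~x1 & ~x1 | x4 & ~x1 & x1   — De Morgan
    = x4 & ~x1   — distribution
E2: x1 & ~~(~(x4 & ~x1 | x4) & (~x4 | x1) & ~x4 | ~x4 & x4)
    = x1 & ~~(~x4 & (~x4 | x1) & ~x4 | ~x4 & x4)   — absorption
    = x1 & ~~(~x4 & ~x4 | ~x4 & x4)   — absorption
    = x1 & (~x4 & ~x4 | ~x4 & x4)   — double negation
    = x1 & ~x4   — distribution
These differ: at x1=0, x4=1, E1 = 1 but E2 = 0.

No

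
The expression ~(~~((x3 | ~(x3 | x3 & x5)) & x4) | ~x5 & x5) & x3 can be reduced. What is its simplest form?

~x4 & x3

~(~~((x3 | ~(x3 | x3 & x5)) & x4) | ~x5 & x5) & x3
= ~((x3 | ~(x3 | x3 & x5)) & x4 | ~x5 & x5) & x3
= ~((x3 | ~x3) & x4 | ~x5 & x5) & x3
= ~((x3 | ~x3) & x4) & x3
= ~x4 & x3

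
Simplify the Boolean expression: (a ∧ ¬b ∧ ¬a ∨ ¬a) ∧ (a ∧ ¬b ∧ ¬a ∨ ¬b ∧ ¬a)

(a ∧ ¬b ∧ ¬a ∨ ¬a) ∧ (a ∧ ¬b ∧ ¬a ∨ ¬b ∧ ¬a)
= ¬a ∧ ¬b ∧ ¬a ∨ a ∧ ¬b ∧ ¬a   (distribution)
= ¬b ∧ ¬a   (distribution)

¬b ∧ ¬a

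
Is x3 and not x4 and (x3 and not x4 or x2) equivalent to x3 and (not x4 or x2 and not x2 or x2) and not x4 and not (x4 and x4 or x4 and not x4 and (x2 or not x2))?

Yes

E1: x3 and not x4 and (x3 and not x4 or x2)
    = x3 and not x4   (absorption)
E2: x3 and (not x4 or x2 and not x2 or x2) and not x4 and not (x4 and x4 or x4 and not x4 and (x2 or not x2))
    = x3 and (not x4 or x2) and not x4 and not (x4 and x4 or x4 and not x4 and (x2 or not x2))   (complement / identity)
    = x3 and (not x4 or x2) and not x4 and not (x4 and x4 or x4 and not x4)   (complement / identity)
    = x3 and (not x4 or x2) and not x4 and not x4   (distribution)
    = x3 and (not x4 or x2) and not x4   (idempotence)
    = x3 and not x4   (absorption)
Both reduce to x3 and not x4, so they are equivalent.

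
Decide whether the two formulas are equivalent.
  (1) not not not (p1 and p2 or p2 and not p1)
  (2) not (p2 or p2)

E1: not not not (p1 and p2 or p2 and not p1)
    = not not not p2   [distribution]
    = not p2   [double negation]
E2: not (p2 or p2)
    = not p2   [idempotence]
Both reduce to not p2, so they are equivalent.

Yes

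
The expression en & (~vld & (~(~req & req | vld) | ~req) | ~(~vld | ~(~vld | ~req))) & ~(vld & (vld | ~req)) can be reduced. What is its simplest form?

en & ~vld

en & (~vld & (~(~req & req | vld) | ~req) | ~(~vld | ~(~vld | ~req))) & ~(vld & (vld | ~req))
= en & (~vld & (~(~req & req | vld) | ~req) | ~(~vld | ~(~vld | ~req))) & ~vld   — absorption
= en & (~vld & (~vld | ~req) | ~(~vld | ~(~vld | ~req))) & ~vld   — complement / identity
= en & (~vld & (~vld | ~req) | vld & (~vld | ~req)) & ~vld   — De Morgan
= en & (~vld | ~req) & ~vld   — distribution
= en & ~vld   — absorption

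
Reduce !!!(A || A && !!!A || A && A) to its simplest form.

!A

!!!(A || A && !!!A || A && A)
= !!!(A || A && !A || A && A)   [double negation]
= !!!(A || A)   [distribution]
= !!!A   [idempotence]
= !A   [double negation]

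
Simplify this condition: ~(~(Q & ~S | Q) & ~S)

Q | S

~(~(Q & ~S | Q) & ~S)
= ~(~Q & ~S)   [absorption]
= Q | S   [De Morgan]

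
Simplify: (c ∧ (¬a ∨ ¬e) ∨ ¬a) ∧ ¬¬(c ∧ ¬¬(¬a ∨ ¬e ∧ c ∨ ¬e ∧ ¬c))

(c ∧ (¬a ∨ ¬e) ∨ ¬a) ∧ ¬¬(c ∧ ¬¬(¬a ∨ ¬e ∧ c ∨ ¬e ∧ ¬c))
= (c ∧ (¬a ∨ ¬e) ∨ ¬a) ∧ ¬¬(c ∧ ¬¬(¬a ∨ ¬e))
= (c ∧ (¬a ∨ ¬e) ∨ ¬a) ∧ ¬¬(c ∧ (¬a ∨ ¬e))
= (c ∧ (¬a ∨ ¬e) ∨ ¬a) ∧ c ∧ (¬a ∨ ¬e)
= c ∧ (¬a ∨ ¬e)

c ∧ (¬a ∨ ¬e)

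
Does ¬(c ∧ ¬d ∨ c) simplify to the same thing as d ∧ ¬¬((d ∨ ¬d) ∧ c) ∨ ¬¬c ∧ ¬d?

No

E1: ¬(c ∧ ¬d ∨ c)
    = ¬c   — absorption
E2: d ∧ ¬¬((d ∨ ¬d) ∧ c) ∨ ¬¬c ∧ ¬d
    = d ∧ ¬¬c ∨ ¬¬c ∧ ¬d   — complement / identity
    = ¬¬c   — distribution
    = c   — double negation
These differ: at c=0, d=0, E1 = 1 but E2 = 0.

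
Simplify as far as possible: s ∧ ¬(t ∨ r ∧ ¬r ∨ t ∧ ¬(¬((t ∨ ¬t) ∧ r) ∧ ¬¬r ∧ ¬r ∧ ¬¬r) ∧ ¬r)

s ∧ ¬t

s ∧ ¬(t ∨ r ∧ ¬r ∨ t ∧ ¬(¬((t ∨ ¬t) ∧ r) ∧ ¬¬r ∧ ¬r ∧ ¬¬r) ∧ ¬r)
= s ∧ ¬(t ∨ t ∧ ¬(¬((t ∨ ¬t) ∧ r) ∧ ¬¬r ∧ ¬r ∧ ¬¬r) ∧ ¬r)   — complement / identity
= s ∧ ¬(t ∨ t ∧ ¬(¬r ∧ ¬¬r ∧ ¬r ∧ ¬¬r) ∧ ¬r)   — complement / identity
= s ∧ ¬(t ∨ t ∧ ¬(¬r ∧ ¬¬r) ∧ ¬r)   — idempotence
= s ∧ ¬(t ∨ t ∧ (r ∨ ¬r) ∧ ¬r)   — De Morgan
= s ∧ ¬(t ∨ t ∧ ¬r)   — complement / identity
= s ∧ ¬t   — absorption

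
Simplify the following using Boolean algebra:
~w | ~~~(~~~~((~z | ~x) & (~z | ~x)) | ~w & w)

~w | z & x

~w | ~~~(~~~~((~z | ~x) & (~z | ~x)) | ~w & w)
= ~w | ~~~~~~~((~z | ~x) & (~z | ~x))
= ~w | ~~~~~((~z | ~x) & (~z | ~x))
= ~w | ~~~~~(~z | ~x)
= ~w | ~~~(~z | ~x)
= ~w | ~~(z & x)
= ~w | z & x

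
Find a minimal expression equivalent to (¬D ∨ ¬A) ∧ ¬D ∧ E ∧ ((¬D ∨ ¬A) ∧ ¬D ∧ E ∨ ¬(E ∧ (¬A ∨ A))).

(¬D ∨ ¬A) ∧ ¬D ∧ E ∧ ((¬D ∨ ¬A) ∧ ¬D ∧ E ∨ ¬(E ∧ (¬A ∨ A)))
= (¬D ∨ ¬A) ∧ ¬D ∧ E ∧ ((¬D ∨ ¬A) ∧ ¬D ∧ E ∨ ¬E)   (complement / identity)
= (¬D ∨ ¬A) ∧ ¬D ∧ E   (absorption)
= ¬D ∧ E   (absorption)

¬D ∧ E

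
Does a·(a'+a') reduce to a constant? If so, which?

a·(a'+a')
= a·a'   [idempotence]
= 0   [complement]

yes, False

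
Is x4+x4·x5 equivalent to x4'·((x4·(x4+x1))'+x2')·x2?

No

E1: x4+x4·x5
    = x4
E2: x4'·((x4·(x4+x1))'+x2')·x2
    = x4'·(x4'+x2')·x2
    = x4'·x2
These differ: at x1=0, x2=0, x4=1, x5=1, E1 = 1 but E2 = 0.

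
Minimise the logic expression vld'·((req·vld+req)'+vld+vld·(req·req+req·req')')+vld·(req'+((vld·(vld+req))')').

vld'·((req·vld+req)'+vld+vld·(req·req+req·req')')+vld·(req'+((vld·(vld+req))')')
= vld'·((req·vld+req)'+vld+vld·req')+vld·(req'+((vld·(vld+req))')')   (distribution)
= vld'·((req·vld+req)'+vld+vld·req')+vld·(req'+(vld')')   (absorption)
= vld'·((req·vld+req)'+vld+vld·req')+vld·(req'+vld)   (double negation)
= vld'·(req'+vld+vld·req')+vld·(req'+vld)   (absorption)
= vld'·(req'+vld)+vld·(req'+vld)   (absorption)
= req'+vld   (distribution)

req'+vld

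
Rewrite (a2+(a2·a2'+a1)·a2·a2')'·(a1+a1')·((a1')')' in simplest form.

(a2+(a2·a2'+a1)·a2·a2')'·(a1+a1')·((a1')')'
= (a2+a2·a2')'·(a1+a1')·((a1')')'   [absorption]
= a2'·(a1+a1')·((a1')')'   [complement / identity]
= a2'·((a1')')'   [complement / identity]
= a2'·a1'   [double negation]

a2'·a1'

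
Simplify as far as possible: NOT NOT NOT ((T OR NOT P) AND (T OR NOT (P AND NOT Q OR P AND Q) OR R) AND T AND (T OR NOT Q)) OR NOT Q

NOT NOT NOT ((T OR NOT P) AND (T OR NOT (P AND NOT Q OR P AND Q) OR R) AND T AND (T OR NOT Q)) OR NOT Q
= NOT NOT NOT ((T OR NOT P) AND (T OR NOT P OR R) AND T AND (T OR NOT Q)) OR NOT Q
= NOT ((T OR NOT P) AND (T OR NOT P OR R) AND T AND (T OR NOT Q)) OR NOT Q
= NOT ((T OR NOT P) AND T AND (T OR NOT Q)) OR NOT Q
= NOT ((T OR NOT P) AND T) OR NOT Q
= NOT T OR NOT Q

NOT T OR NOT Q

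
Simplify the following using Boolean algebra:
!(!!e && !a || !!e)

!e

!(!!e && !a || !!e)
= !!!e
= !e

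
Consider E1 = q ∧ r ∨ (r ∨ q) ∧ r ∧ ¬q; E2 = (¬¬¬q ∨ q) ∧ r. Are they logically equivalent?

Yes

E1: q ∧ r ∨ (r ∨ q) ∧ r ∧ ¬q
    = q ∧ r ∨ r ∧ ¬q   [absorption]
    = r   [distribution]
E2: (¬¬¬q ∨ q) ∧ r
    = (¬q ∨ q) ∧ r   [double negation]
    = r   [complement / identity]
Both reduce to r, so they are equivalent.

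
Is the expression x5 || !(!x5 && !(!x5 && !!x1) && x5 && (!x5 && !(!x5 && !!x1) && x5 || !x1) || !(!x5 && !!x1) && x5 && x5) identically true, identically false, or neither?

identically true

x5 || !(!x5 && !(!x5 && !!x1) && x5 && (!x5 && !(!x5 && !!x1) && x5 || !x1) || !(!x5 && !!x1) && x5 && x5)
= x5 || !(!x5 && !(!x5 && !!x1) && x5 || !(!x5 && !!x1) && x5 && x5)   [absorption]
= x5 || !(!(!x5 && !!x1) && x5)   [distribution]
= x5 || !((x5 || !x1) && x5)   [De Morgan]
= x5 || !x5   [absorption]
= true   [complement]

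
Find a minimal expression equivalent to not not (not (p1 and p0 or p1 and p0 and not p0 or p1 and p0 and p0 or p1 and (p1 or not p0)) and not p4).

not not (not (p1 and p0 or p1 and p0 and not p0 or p1 and p0 and p0 or p1 and (p1 or not p0)) and not p4)
= not not (not (p1 and p0 or p1 and p0 or p1 and (p1 or not p0)) and not p4)   — distribution
= not not (not (p1 and p0 or p1 and (p1 or not p0)) and not p4)   — idempotence
= not (p1 and p0 or p1 and (p1 or not p0)) and not p4   — double negation
= not (p1 and p0 or p1) and not p4   — absorption
= not p1 and not p4   — absorption

not p1 and not p4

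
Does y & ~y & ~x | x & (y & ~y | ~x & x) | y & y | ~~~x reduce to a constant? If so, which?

no

y & ~y & ~x | x & (y & ~y | ~x & x) | y & y | ~~~x
= y & ~y & ~x | x & y & ~y | y & y | ~~~x   — complement / identity
= y & ~y | y & y | ~~~x   — distribution
= y & ~y | y & y | ~x   — double negation
= y | ~x   — distribution
This depends on x, y, so it is not a constant.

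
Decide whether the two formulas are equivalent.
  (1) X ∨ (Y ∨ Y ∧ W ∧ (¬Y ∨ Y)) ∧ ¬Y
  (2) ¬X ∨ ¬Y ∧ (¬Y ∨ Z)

E1: X ∨ (Y ∨ Y ∧ W ∧ (¬Y ∨ Y)) ∧ ¬Y
    = X ∨ (Y ∨ Y ∧ W) ∧ ¬Y
    = X ∨ Y ∧ ¬Y
    = X
E2: ¬X ∨ ¬Y ∧ (¬Y ∨ Z)
    = ¬X ∨ ¬Y
These differ: at W=0, X=0, Y=0, Z=0, E1 = 0 but E2 = 1.

No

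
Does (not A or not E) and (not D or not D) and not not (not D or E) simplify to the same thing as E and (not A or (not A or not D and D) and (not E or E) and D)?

E1: (not A or not E) and (not D or not D) and not not (not D or E)
    = (not A or not E) and (not D or not D) and (not D or E)   (double negation)
    = (not A or not E) and (not D and E or not D)   (distribution)
    = (not A or not E) and not D   (absorption)
E2: E and (not A or (not A or not D and D) and (not E or E) and D)
    = E and (not A or (not A or not D and D) and D)   (complement / identity)
    = E and (not A or not A and D)   (complement / identity)
    = E and not A   (absorption)
These differ: at A=0, D=0, E=0, E1 = 1 but E2 = 0.

No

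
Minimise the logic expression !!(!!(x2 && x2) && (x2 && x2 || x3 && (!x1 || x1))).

!!(!!(x2 && x2) && (x2 && x2 || x3 && (!x1 || x1)))
= !!(!!(x2 && x2) && (x2 && x2 || x3))
= !!(x2 && x2 && (x2 && x2 || x3))
= !!(x2 && x2)
= !!x2
= x2

x2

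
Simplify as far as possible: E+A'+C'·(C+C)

E+A'

E+A'+C'·(C+C)
= E+A'+C'·C   (idempotence)
= E+A'   (complement / identity)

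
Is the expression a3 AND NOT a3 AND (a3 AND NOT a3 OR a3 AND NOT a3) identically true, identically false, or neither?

a3 AND NOT a3 AND (a3 AND NOT a3 OR a3 AND NOT a3)
= a3 AND NOT a3 AND a3 AND NOT a3   [idempotence]
= a3 AND NOT a3   [idempotence]
= FALSE   [complement]

identically false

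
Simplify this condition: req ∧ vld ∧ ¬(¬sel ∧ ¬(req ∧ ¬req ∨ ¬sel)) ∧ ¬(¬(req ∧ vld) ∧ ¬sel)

req ∧ vld

req ∧ vld ∧ ¬(¬sel ∧ ¬(req ∧ ¬req ∨ ¬sel)) ∧ ¬(¬(req ∧ vld) ∧ ¬sel)
= req ∧ vld ∧ ¬(¬sel ∧ ¬¬sel) ∧ ¬(¬(req ∧ vld) ∧ ¬sel)   [complement / identity]
= req ∧ vld ∧ ¬(¬sel ∧ ¬¬sel) ∧ (req ∧ vld ∨ sel)   [De Morgan]
= req ∧ vld ∧ (sel ∨ ¬sel) ∧ (req ∧ vld ∨ sel)   [De Morgan]
= req ∧ vld ∧ (req ∧ vld ∨ sel)   [complement / identity]
= req ∧ vld   [absorption]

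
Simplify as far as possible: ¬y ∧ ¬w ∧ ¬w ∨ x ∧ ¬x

¬y ∧ ¬w

¬y ∧ ¬w ∧ ¬w ∨ x ∧ ¬x
= ¬y ∧ ¬w ∧ ¬w   [complement / identity]
= ¬y ∧ ¬w   [idempotence]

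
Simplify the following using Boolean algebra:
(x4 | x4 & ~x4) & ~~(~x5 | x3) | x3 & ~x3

x4 & (~x5 | x3)

(x4 | x4 & ~x4) & ~~(~x5 | x3) | x3 & ~x3
= (x4 | x4 & ~x4) & ~~(~x5 | x3)
= x4 & ~~(~x5 | x3)
= x4 & (~x5 | x3)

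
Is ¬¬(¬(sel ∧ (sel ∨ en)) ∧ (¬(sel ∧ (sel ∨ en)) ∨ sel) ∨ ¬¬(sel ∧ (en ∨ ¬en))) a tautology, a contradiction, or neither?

tautology

¬¬(¬(sel ∧ (sel ∨ en)) ∧ (¬(sel ∧ (sel ∨ en)) ∨ sel) ∨ ¬¬(sel ∧ (en ∨ ¬en)))
= ¬¬(¬(sel ∧ (sel ∨ en)) ∧ (¬(sel ∧ (sel ∨ en)) ∨ sel) ∨ ¬¬sel)   (complement / identity)
= ¬¬(¬(sel ∧ (sel ∨ en)) ∨ ¬¬sel)   (absorption)
= ¬¬(¬sel ∨ ¬¬sel)   (absorption)
= ¬¬(¬sel ∨ sel)   (double negation)
= ¬sel ∨ sel   (double negation)
= True   (complement)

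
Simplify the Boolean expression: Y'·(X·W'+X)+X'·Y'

Y'·(X·W'+X)+X'·Y'
= (X·W'+X+X')·Y'   (distribution)
= (X+X')·Y'   (absorption)
= Y'   (complement / identity)

Y'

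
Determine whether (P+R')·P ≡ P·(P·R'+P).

E1: (P+R')·P
    = P
E2: P·(P·R'+P)
    = P·P
    = P
Both reduce to P, so they are equivalent.

Yes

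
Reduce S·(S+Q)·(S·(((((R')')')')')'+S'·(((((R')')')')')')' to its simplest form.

S·(S+Q)·(S·(((((R')')')')')'+S'·(((((R')')')')')')'
= S·(S+Q)·((((((R')')')')')')'
= S·((((((R')')')')')')'
= S·((((R')')')')'
= S·((R')')'
= S·R'

S·R'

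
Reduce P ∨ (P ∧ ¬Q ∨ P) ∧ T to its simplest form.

P

P ∨ (P ∧ ¬Q ∨ P) ∧ T
= P ∨ P ∧ T   (absorption)
= P   (absorption)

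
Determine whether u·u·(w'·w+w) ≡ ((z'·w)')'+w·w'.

No

E1: u·u·(w'·w+w)
    = u·(w'·w+w)   (idempotence)
    = u·w   (complement / identity)
E2: ((z'·w)')'+w·w'
    = ((z'·w)')'   (complement / identity)
    = z'·w   (double negation)
These differ: at u=0, w=1, z=0, E1 = 0 but E2 = 1.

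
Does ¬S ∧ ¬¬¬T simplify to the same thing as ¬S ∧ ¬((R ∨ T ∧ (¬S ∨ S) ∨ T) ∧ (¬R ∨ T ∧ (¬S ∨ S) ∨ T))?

Yes

E1: ¬S ∧ ¬¬¬T
    = ¬S ∧ ¬T   (double negation)
E2: ¬S ∧ ¬((R ∨ T ∧ (¬S ∨ S) ∨ T) ∧ (¬R ∨ T ∧ (¬S ∨ S) ∨ T))
    = ¬S ∧ ¬(T ∧ (¬S ∨ S) ∨ T ∨ R ∧ ¬R)   (distribution)
    = ¬S ∧ ¬(T ∧ (¬S ∨ S) ∨ T)   (complement / identity)
    = ¬S ∧ ¬(T ∨ T)   (complement / identity)
    = ¬S ∧ ¬T   (idempotence)
Both reduce to ¬S ∧ ¬T, so they are equivalent.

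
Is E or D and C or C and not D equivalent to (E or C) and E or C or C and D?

E1: E or D and C or C and not D
    = E or C   (distribution)
E2: (E or C) and E or C or C and D
    = (E or C) and E or C   (absorption)
    = E or C   (absorption)
Both reduce to E or C, so they are equivalent.

Yes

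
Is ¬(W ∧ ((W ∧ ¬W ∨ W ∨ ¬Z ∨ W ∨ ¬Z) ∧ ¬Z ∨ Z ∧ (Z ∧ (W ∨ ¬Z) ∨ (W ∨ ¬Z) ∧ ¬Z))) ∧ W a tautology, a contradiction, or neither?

¬(W ∧ ((W ∧ ¬W ∨ W ∨ ¬Z ∨ W ∨ ¬Z) ∧ ¬Z ∨ Z ∧ (Z ∧ (W ∨ ¬Z) ∨ (W ∨ ¬Z) ∧ ¬Z))) ∧ W
= ¬(W ∧ ((W ∨ ¬Z ∨ W ∨ ¬Z) ∧ ¬Z ∨ Z ∧ (Z ∧ (W ∨ ¬Z) ∨ (W ∨ ¬Z) ∧ ¬Z))) ∧ W
= ¬(W ∧ ((W ∨ ¬Z) ∧ ¬Z ∨ Z ∧ (Z ∧ (W ∨ ¬Z) ∨ (W ∨ ¬Z) ∧ ¬Z))) ∧ W
= ¬(W ∧ ((W ∨ ¬Z) ∧ ¬Z ∨ Z ∧ (W ∨ ¬Z))) ∧ W
= ¬(W ∧ (W ∨ ¬Z)) ∧ W
= ¬W ∧ W
= False

contradiction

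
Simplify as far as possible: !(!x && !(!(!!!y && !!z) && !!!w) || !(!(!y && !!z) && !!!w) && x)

!(!x && !(!(!!!y && !!z) && !!!w) || !(!(!y && !!z) && !!!w) && x)
= !(!x && !(!(!y && !!z) && !!!w) || !(!(!y && !!z) && !!!w) && x)   — double negation
= !!(!(!y && !!z) && !!!w)   — distribution
= !!((y || !z) && !!!w)   — De Morgan
= !!((y || !z) && !w)   — double negation
= (y || !z) && !w   — double negation

(y || !z) && !w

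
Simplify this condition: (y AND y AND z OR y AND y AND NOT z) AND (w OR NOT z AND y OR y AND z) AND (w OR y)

(y AND y AND z OR y AND y AND NOT z) AND (w OR NOT z AND y OR y AND z) AND (w OR y)
= (y AND y AND z OR y AND y AND NOT z) AND ((NOT z AND y OR y AND z) AND y OR w)   — distribution
= y AND y AND ((NOT z AND y OR y AND z) AND y OR w)   — distribution
= y AND y AND (y AND y OR w)   — distribution
= y AND y   — absorption
= y   — idempotence

y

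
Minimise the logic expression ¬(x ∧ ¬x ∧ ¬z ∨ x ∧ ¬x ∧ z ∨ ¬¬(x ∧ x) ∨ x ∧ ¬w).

¬x

¬(x ∧ ¬x ∧ ¬z ∨ x ∧ ¬x ∧ z ∨ ¬¬(x ∧ x) ∨ x ∧ ¬w)
= ¬(x ∧ ¬x ∧ ¬z ∨ x ∧ ¬x ∧ z ∨ x ∧ x ∨ x ∧ ¬w)   (double negation)
= ¬(x ∧ ¬x ∨ x ∧ x ∨ x ∧ ¬w)   (distribution)
= ¬(x ∨ x ∧ ¬w)   (distribution)
= ¬x   (absorption)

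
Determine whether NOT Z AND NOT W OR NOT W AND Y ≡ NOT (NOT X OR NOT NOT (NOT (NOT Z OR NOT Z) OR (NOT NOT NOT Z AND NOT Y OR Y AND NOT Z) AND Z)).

E1: NOT Z AND NOT W OR NOT W AND Y
    = (NOT Z OR Y) AND NOT W   [distribution]
E2: NOT (NOT X OR NOT NOT (NOT (NOT Z OR NOT Z) OR (NOT NOT NOT Z AND NOT Y OR Y AND NOT Z) AND Z))
    = NOT (NOT X OR NOT NOT (Z AND Z OR (NOT NOT NOT Z AND NOT Y OR Y AND NOT Z) AND Z))   [De Morgan]
    = X AND NOT (Z AND Z OR (NOT NOT NOT Z AND NOT Y OR Y AND NOT Z) AND Z)   [De Morgan]
    = X AND NOT (Z AND Z OR (NOT Z AND NOT Y OR Y AND NOT Z) AND Z)   [double negation]
    = X AND NOT (Z AND Z OR NOT Z AND Z)   [distribution]
    = X AND NOT Z   [distribution]
These differ: at W=0, X=0, Y=1, Z=0, E1 = 1 but E2 = 0.

No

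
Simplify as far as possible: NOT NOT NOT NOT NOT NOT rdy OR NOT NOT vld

NOT NOT NOT NOT NOT NOT rdy OR NOT NOT vld
= NOT NOT NOT NOT NOT NOT rdy OR vld   [double negation]
= NOT NOT NOT NOT rdy OR vld   [double negation]
= NOT NOT rdy OR vld   [double negation]
= rdy OR vld   [double negation]

rdy OR vld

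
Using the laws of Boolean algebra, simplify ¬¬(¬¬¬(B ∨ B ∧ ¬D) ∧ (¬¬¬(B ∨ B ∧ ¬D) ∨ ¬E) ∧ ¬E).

¬¬(¬¬¬(B ∨ B ∧ ¬D) ∧ (¬¬¬(B ∨ B ∧ ¬D) ∨ ¬E) ∧ ¬E)
= ¬¬(¬¬¬(B ∨ B ∧ ¬D) ∧ ¬E)   — absorption
= ¬¬(¬(B ∨ B ∧ ¬D) ∧ ¬E)   — double negation
= ¬¬(¬B ∧ ¬E)   — absorption
= ¬B ∧ ¬E   — double negation

¬B ∧ ¬E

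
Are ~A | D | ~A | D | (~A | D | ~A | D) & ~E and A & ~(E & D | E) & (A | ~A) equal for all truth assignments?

No

E1: ~A | D | ~A | D | (~A | D | ~A | D) & ~E
    = ~A | D | ~A | D   (absorption)
    = ~A | D   (idempotence)
E2: A & ~(E & D | E) & (A | ~A)
    = A & ~E & (A | ~A)   (absorption)
    = A & ~E   (complement / identity)
These differ: at A=0, D=1, E=1, E1 = 1 but E2 = 0.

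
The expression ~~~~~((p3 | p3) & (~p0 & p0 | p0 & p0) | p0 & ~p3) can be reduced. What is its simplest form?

~p0

~~~~~((p3 | p3) & (~p0 & p0 | p0 & p0) | p0 & ~p3)
= ~~~~~((p3 | p3) & p0 | p0 & ~p3)   — distribution
= ~~~~~(p3 & p0 | p0 & ~p3)   — idempotence
= ~~~~~p0   — distribution
= ~~~p0   — double negation
= ~p0   — double negation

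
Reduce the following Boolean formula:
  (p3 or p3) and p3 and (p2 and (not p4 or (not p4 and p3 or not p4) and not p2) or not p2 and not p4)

(p3 or p3) and p3 and (p2 and (not p4 or (not p4 and p3 or not p4) and not p2) or not p2 and not p4)
= (p3 or p3) and p3 and (p2 and (not p4 or not p4 and not p2) or not p2 and not p4)   — absorption
= (p3 or p3) and p3 and (p2 and not p4 or not p2 and not p4)   — absorption
= (p3 or p3) and p3 and not p4   — distribution
= p3 and p3 and not p4   — idempotence
= p3 and not p4   — idempotence

p3 and not p4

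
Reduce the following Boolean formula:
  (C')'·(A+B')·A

(C')'·(A+B')·A
= C·(A+B')·A   — double negation
= C·A   — absorption

C·A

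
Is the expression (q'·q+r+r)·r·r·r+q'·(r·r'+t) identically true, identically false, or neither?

(q'·q+r+r)·r·r·r+q'·(r·r'+t)
= (r+r)·r·r·r+q'·(r·r'+t)   — complement / identity
= (r+r)·r·r·r+q'·t   — complement / identity
= r·r·r·r+q'·t   — idempotence
= r·r+q'·t   — idempotence
= r+q'·t   — idempotence
This depends on q, r, t, so it is not a constant.

neither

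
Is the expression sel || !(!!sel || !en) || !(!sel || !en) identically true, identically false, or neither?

sel || !(!!sel || !en) || !(!sel || !en)
= sel || !sel && en || !(!sel || !en)   (De Morgan)
= sel || !sel && en || sel && en   (De Morgan)
= sel || en   (distribution)
This depends on en, sel, so it is not a constant.

neither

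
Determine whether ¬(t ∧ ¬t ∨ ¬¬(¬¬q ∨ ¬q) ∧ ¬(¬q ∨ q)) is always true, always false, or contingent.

¬(t ∧ ¬t ∨ ¬¬(¬¬q ∨ ¬q) ∧ ¬(¬q ∨ q))
= ¬(t ∧ ¬t ∨ ¬(¬q ∧ q) ∧ ¬(¬q ∨ q))   (De Morgan)
= ¬(¬(¬q ∧ q) ∧ ¬(¬q ∨ q))   (complement / identity)
= ¬q ∧ q ∨ ¬q ∨ q   (De Morgan)
= ¬q ∨ q   (complement / identity)
= True   (complement)

always true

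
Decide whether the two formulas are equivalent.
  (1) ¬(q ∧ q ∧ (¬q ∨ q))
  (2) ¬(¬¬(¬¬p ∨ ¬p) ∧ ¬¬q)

E1: ¬(q ∧ q ∧ (¬q ∨ q))
    = ¬(q ∧ q)   [complement / identity]
    = ¬q   [idempotence]
E2: ¬(¬¬(¬¬p ∨ ¬p) ∧ ¬¬q)
    = ¬(¬(¬p ∧ p) ∧ ¬¬q)   [De Morgan]
    = ¬p ∧ p ∨ ¬q   [De Morgan]
    = ¬q   [complement / identity]
Both reduce to ¬q, so they are equivalent.

Yes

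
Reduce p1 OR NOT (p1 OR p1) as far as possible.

p1 OR NOT (p1 OR p1)
= p1 OR NOT p1   — idempotence
= TRUE   — complement

TRUE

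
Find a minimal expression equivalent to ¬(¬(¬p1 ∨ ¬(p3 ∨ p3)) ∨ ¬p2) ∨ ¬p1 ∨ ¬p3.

¬(¬(¬p1 ∨ ¬(p3 ∨ p3)) ∨ ¬p2) ∨ ¬p1 ∨ ¬p3
= ¬(¬(¬p1 ∨ ¬p3) ∨ ¬p2) ∨ ¬p1 ∨ ¬p3
= (¬p1 ∨ ¬p3) ∧ p2 ∨ ¬p1 ∨ ¬p3
= ¬p1 ∨ ¬p3

¬p1 ∨ ¬p3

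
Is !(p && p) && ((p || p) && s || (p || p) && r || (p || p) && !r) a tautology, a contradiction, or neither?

!(p && p) && ((p || p) && s || (p || p) && r || (p || p) && !r)
= !(p && p) && ((p || p) && s || p || p)   [distribution]
= !(p && p) && (p || p)   [absorption]
= !(p && p) && p   [idempotence]
= !p && p   [idempotence]
= false   [complement]

contradiction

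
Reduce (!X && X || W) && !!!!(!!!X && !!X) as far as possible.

(!X && X || W) && !!!!(!!!X && !!X)
= (!X && X || W) && !!!(!!X || !X)   — De Morgan
= (!X && X || W) && !(!!X || !X)   — double negation
= (!X && X || W) && !X && X   — De Morgan
= !X && X   — absorption
= false   — complement

false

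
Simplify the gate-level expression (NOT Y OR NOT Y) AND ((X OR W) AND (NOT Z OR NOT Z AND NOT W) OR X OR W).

(NOT Y OR NOT Y) AND ((X OR W) AND (NOT Z OR NOT Z AND NOT W) OR X OR W)
= (NOT Y OR NOT Y) AND ((X OR W) AND NOT Z OR X OR W)   (absorption)
= NOT Y AND ((X OR W) AND NOT Z OR X OR W)   (idempotence)
= NOT Y AND (X OR W)   (absorption)

NOT Y AND (X OR W)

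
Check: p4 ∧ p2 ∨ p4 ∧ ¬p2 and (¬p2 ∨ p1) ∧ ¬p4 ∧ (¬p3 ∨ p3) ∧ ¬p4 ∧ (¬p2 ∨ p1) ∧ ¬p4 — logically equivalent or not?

No

E1: p4 ∧ p2 ∨ p4 ∧ ¬p2
    = p4   (distribution)
E2: (¬p2 ∨ p1) ∧ ¬p4 ∧ (¬p3 ∨ p3) ∧ ¬p4 ∧ (¬p2 ∨ p1) ∧ ¬p4
    = (¬p2 ∨ p1) ∧ ¬p4 ∧ ¬p4 ∧ (¬p2 ∨ p1) ∧ ¬p4   (complement / identity)
    = (¬p2 ∨ p1) ∧ ¬p4 ∧ (¬p2 ∨ p1) ∧ ¬p4   (idempotence)
    = (¬p2 ∨ p1) ∧ ¬p4   (idempotence)
These differ: at p1=0, p2=1, p3=0, p4=1, E1 = 1 but E2 = 0.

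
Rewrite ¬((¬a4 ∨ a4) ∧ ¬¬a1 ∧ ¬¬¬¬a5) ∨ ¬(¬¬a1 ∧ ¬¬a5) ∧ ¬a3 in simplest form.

¬((¬a4 ∨ a4) ∧ ¬¬a1 ∧ ¬¬¬¬a5) ∨ ¬(¬¬a1 ∧ ¬¬a5) ∧ ¬a3
= ¬((¬a4 ∨ a4) ∧ ¬¬a1 ∧ ¬¬a5) ∨ ¬(¬¬a1 ∧ ¬¬a5) ∧ ¬a3   (double negation)
= ¬(¬¬a1 ∧ ¬¬a5) ∨ ¬(¬¬a1 ∧ ¬¬a5) ∧ ¬a3   (complement / identity)
= ¬(¬¬a1 ∧ ¬¬a5)   (absorption)
= ¬a1 ∨ ¬a5   (De Morgan)

¬a1 ∨ ¬a5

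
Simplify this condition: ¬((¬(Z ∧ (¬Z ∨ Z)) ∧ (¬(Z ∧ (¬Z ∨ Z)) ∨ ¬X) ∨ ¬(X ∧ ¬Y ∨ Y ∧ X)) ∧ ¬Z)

Z

¬((¬(Z ∧ (¬Z ∨ Z)) ∧ (¬(Z ∧ (¬Z ∨ Z)) ∨ ¬X) ∨ ¬(X ∧ ¬Y ∨ Y ∧ X)) ∧ ¬Z)
= ¬((¬(Z ∧ (¬Z ∨ Z)) ∨ ¬(X ∧ ¬Y ∨ Y ∧ X)) ∧ ¬Z)   [absorption]
= ¬((¬(Z ∧ (¬Z ∨ Z)) ∨ ¬X) ∧ ¬Z)   [distribution]
= ¬((¬Z ∨ ¬X) ∧ ¬Z)   [complement / identity]
= ¬¬Z   [absorption]
= Z   [double negation]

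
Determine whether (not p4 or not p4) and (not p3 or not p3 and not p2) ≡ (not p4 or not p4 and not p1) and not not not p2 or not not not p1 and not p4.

No

E1: (not p4 or not p4) and (not p3 or not p3 and not p2)
    = (not p4 or not p4) and not p3
    = not p4 and not p3
E2: (not p4 or not p4 and not p1) and not not not p2 or not not not p1 and not p4
    = not p4 and not not not p2 or not not not p1 and not p4
    = not p4 and not p2 or not not not p1 and not p4
    = not p4 and not p2 or not p1 and not p4
    = (not p2 or not p1) and not p4
These differ: at p1=0, p2=0, p3=1, p4=0, E1 = 0 but E2 = 1.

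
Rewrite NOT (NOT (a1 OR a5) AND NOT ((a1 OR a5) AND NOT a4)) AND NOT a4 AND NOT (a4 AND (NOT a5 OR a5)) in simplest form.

(a1 OR a5) AND NOT a4

NOT (NOT (a1 OR a5) AND NOT ((a1 OR a5) AND NOT a4)) AND NOT a4 AND NOT (a4 AND (NOT a5 OR a5))
= (a1 OR a5 OR (a1 OR a5) AND NOT a4) AND NOT a4 AND NOT (a4 AND (NOT a5 OR a5))   (De Morgan)
= (a1 OR a5 OR (a1 OR a5) AND NOT a4) AND NOT a4 AND NOT a4   (complement / identity)
= (a1 OR a5 OR (a1 OR a5) AND NOT a4) AND NOT a4   (idempotence)
= (a1 OR a5) AND NOT a4   (absorption)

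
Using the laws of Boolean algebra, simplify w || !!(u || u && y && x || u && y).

w || u

w || !!(u || u && y && x || u && y)
= w || !!(u || u && y)   (absorption)
= w || u || u && y   (double negation)
= w || u   (absorption)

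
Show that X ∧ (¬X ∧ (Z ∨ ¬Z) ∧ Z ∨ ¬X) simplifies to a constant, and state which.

False

X ∧ (¬X ∧ (Z ∨ ¬Z) ∧ Z ∨ ¬X)
= X ∧ (¬X ∧ Z ∨ ¬X)   [complement / identity]
= X ∧ ¬X   [absorption]
= False   [complement]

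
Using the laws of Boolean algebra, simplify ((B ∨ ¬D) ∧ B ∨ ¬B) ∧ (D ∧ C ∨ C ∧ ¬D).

C

((B ∨ ¬D) ∧ B ∨ ¬B) ∧ (D ∧ C ∨ C ∧ ¬D)
= (B ∨ ¬B) ∧ (D ∧ C ∨ C ∧ ¬D)
= D ∧ C ∨ C ∧ ¬D
= C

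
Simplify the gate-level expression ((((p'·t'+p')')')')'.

((((p'·t'+p')')')')'
= ((((p')')')')'   [absorption]
= ((p')')'   [double negation]
= p'   [double negation]

p'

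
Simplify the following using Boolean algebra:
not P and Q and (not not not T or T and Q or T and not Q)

not P and Q and (not not not T or T and Q or T and not Q)
= not P and Q and (not not not T or T)   — distribution
= not P and Q and (not T or T)   — double negation
= not P and Q   — complement / identity

not P and Q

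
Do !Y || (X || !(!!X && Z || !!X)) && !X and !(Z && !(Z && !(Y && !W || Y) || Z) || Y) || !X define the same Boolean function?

E1: !Y || (X || !(!!X && Z || !!X)) && !X
    = !Y || (X || !!!X) && !X   — absorption
    = !Y || (X || !X) && !X   — double negation
    = !Y || !X   — complement / identity
E2: !(Z && !(Z && !(Y && !W || Y) || Z) || Y) || !X
    = !(Z && !(Z && !Y || Z) || Y) || !X   — absorption
    = !(Z && !Z || Y) || !X   — absorption
    = !Y || !X   — complement / identity
Both reduce to !Y || !X, so they are equivalent.

Yes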